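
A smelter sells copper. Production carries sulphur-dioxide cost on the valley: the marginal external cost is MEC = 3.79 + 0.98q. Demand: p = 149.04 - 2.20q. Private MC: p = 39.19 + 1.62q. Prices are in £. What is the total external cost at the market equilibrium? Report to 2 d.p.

Market equilibrium (private): 39.19 + 1.62q = 149.04 - 2.20q → q_m = 28.7565.
Total external cost = ∫₀^{q_m} (3.79 + 0.98q) dq = 3.79×28.7565 + ½×0.98×28.7565² = 514.1859.

£514.19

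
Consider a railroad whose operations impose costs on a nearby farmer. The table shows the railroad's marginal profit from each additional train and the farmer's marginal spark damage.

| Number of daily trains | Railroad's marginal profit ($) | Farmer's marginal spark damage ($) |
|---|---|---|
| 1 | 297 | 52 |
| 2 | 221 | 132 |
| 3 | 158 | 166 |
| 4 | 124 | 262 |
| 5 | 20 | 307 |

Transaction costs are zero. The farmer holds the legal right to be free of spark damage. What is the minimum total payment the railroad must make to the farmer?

$184

Efficient level: marginal profit ≥ marginal spark damage through level 2, so k* = 2.
With the farmer holding the right, the railroad must at least compensate total damage at k*: 52 + 132 = 184.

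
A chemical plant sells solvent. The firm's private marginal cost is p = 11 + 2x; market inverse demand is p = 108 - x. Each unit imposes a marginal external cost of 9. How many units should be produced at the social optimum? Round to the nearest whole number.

x* = 29

Social marginal cost = private MC + MEC = 20 + 2x.
Set SMC = demand: 20 + 2x = 108 - x → x* = 29.3333.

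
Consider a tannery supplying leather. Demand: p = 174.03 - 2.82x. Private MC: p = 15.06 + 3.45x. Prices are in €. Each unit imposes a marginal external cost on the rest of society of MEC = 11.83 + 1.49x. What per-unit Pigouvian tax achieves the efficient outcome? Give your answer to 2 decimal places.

tax = €40.08 per unit

Social marginal cost = private MC + MEC = 26.89 + 4.94x.
Set SMC = demand: 26.89 + 4.94x = 174.03 - 2.82x → x* = 18.9613.
The Pigouvian tax equals MEC at x*: 11.83 + 1.49×18.9613 = 40.0823.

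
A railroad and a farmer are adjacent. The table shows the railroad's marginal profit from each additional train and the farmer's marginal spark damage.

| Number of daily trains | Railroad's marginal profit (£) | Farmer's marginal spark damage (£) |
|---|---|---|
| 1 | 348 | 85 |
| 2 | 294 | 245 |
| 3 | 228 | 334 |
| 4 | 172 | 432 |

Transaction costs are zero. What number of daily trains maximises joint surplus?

Bargaining reaches the level where marginal profit last exceeds marginal spark damage.
That holds through level 2 (294 ≥ 245) but not at 3 (228 < 334).

2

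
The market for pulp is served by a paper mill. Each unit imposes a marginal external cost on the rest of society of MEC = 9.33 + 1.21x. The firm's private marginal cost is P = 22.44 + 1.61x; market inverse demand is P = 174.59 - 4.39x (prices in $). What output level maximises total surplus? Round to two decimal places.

x* = 19.81

Social marginal cost = private MC + MEC = 31.77 + 2.82x.
Set SMC = demand: 31.77 + 2.82x = 174.59 - 4.39x → x* = 19.8086.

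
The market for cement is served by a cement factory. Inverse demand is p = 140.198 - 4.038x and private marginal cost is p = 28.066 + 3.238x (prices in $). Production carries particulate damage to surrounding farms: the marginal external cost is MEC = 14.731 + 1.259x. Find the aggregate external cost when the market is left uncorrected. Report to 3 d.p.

$376.532

Market equilibrium (private): 28.066 + 3.238x = 140.198 - 4.038x → x_m = 15.4112.
Total external cost = ∫₀^{x_m} (14.731 + 1.259x) dx = 14.731×15.4112 + ½×1.259×15.4112² = 376.5318.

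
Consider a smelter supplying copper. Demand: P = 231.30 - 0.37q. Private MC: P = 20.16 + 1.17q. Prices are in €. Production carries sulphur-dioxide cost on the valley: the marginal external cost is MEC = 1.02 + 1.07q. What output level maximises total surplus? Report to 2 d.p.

Social marginal cost = private MC + MEC = 21.18 + 2.24q.
Set SMC = demand: 21.18 + 2.24q = 231.30 - 0.37q → q* = 80.5057.

q* = 80.51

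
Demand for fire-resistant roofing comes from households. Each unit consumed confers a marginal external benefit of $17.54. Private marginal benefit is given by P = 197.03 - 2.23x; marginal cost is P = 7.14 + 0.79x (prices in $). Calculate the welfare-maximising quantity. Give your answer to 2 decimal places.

Social marginal benefit = demand + MEB = 214.57 - 2.23x.
Set SMB = MC: 214.57 - 2.23x = 7.14 + 0.79x → x* = 68.6854.

x* = 68.69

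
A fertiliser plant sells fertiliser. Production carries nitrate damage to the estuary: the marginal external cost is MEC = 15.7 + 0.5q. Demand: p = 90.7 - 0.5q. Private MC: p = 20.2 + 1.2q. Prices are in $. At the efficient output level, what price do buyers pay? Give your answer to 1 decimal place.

P = $78.2

Social marginal cost = private MC + MEC = 35.9 + 1.7q.
Set SMC = demand: 35.9 + 1.7q = 90.7 - 0.5q → q* = 24.9091.
Consumer price on the demand curve at q*: 90.7 − 0.5×24.9091 = 78.2455.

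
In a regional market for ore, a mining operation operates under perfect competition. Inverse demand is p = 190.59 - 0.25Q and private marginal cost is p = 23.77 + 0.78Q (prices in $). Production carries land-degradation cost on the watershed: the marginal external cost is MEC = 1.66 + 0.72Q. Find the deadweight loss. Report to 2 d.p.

DWL = $3996.65

Market equilibrium (private): 23.77 + 0.78Q = 190.59 - 0.25Q → Q_m = 161.9612.
Social marginal cost = private MC + MEC = 25.43 + 1.50Q.
Set SMC = demand: 25.43 + 1.50Q = 190.59 - 0.25Q → Q* = 94.3771.
Between Q* and Q_m the wedge SMC − demand runs linearly from 0 to MEC(Q_m), so the loss is a triangle.
DWL = ½ × 67.5841 × 118.2720 = 3996.6533.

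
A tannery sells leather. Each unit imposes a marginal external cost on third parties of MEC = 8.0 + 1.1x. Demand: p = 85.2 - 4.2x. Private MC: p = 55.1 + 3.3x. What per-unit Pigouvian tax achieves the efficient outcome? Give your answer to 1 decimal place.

Social marginal cost = private MC + MEC = 63.1 + 4.4x.
Set SMC = demand: 63.1 + 4.4x = 85.2 - 4.2x → x* = 2.5698.
The Pigouvian tax equals MEC at x*: 8.0 + 1.1×2.5698 = 10.8268.

tax = 10.8 per unit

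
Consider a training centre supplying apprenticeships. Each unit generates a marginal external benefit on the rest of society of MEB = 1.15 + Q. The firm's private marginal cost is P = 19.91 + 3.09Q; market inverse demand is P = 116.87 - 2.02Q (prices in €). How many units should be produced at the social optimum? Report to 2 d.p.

Q* = 23.87

Social marginal cost = private MC − MEB = 18.76 + 2.09Q.
Set SMC = demand: 18.76 + 2.09Q = 116.87 - 2.02Q → Q* = 23.8710.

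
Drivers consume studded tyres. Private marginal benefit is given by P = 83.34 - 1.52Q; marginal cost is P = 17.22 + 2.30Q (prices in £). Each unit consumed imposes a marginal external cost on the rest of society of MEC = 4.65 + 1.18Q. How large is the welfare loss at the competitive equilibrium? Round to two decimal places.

DWL = £62.87

Market equilibrium (private): 17.22 + 2.30Q = 83.34 - 1.52Q → Q_m = 17.3089.
Social marginal benefit = demand − MEC = 78.69 - 2.70Q.
Set SMB = MC: 78.69 - 2.70Q = 17.22 + 2.30Q → Q* = 12.2940.
The loss is the area between SMB and MC from Q* to Q_m; with linear curves that's a triangle of height MEC(Q_m).
DWL = ½ × 5.0149 × 25.0745 = 62.8731.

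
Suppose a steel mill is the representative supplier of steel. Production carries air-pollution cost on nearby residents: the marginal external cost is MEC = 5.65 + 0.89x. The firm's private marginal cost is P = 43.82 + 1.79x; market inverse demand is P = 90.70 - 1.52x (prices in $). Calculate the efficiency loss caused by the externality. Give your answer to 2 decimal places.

DWL = $39.67

Market equilibrium (private): 43.82 + 1.79x = 90.70 - 1.52x → x_m = 14.1631.
Social marginal cost = private MC + MEC = 49.47 + 2.68x.
Set SMC = demand: 49.47 + 2.68x = 90.70 - 1.52x → x* = 9.8167.
The loss is the area between SMC and demand from x* to x_m; with linear curves that's a triangle of height MEC(x_m).
DWL = ½ × 4.3464 × 18.2552 = 39.6722.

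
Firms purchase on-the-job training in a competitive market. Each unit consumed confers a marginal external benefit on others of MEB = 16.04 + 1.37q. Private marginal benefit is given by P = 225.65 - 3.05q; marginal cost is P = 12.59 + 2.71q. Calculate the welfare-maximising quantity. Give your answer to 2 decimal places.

Social marginal benefit = demand + MEB = 241.69 - 1.68q.
Set SMB = MC: 241.69 - 1.68q = 12.59 + 2.71q → q* = 52.1868.

q* = 52.19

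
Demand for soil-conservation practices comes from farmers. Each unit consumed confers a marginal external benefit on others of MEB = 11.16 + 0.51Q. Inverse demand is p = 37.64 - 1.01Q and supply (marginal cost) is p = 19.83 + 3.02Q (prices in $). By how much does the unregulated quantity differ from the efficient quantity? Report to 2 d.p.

3.81 units

Market equilibrium (private): 19.83 + 3.02Q = 37.64 - 1.01Q → Q_m = 4.4194.
Social marginal benefit = demand + MEB = 48.80 - 0.50Q.
Set SMB = MC: 48.80 - 0.50Q = 19.83 + 3.02Q → Q* = 8.2301.
Gap = |4.4194 − 8.2301| = 3.8107.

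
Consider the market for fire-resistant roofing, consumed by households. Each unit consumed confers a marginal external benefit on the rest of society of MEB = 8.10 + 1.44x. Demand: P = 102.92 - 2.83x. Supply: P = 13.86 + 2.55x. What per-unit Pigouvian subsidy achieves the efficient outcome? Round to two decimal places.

Social marginal benefit = demand + MEB = 111.02 - 1.39x.
Set SMB = MC: 111.02 - 1.39x = 13.86 + 2.55x → x* = 24.6599.
The Pigouvian subsidy equals MEB at x*: 8.10 + 1.44×24.6599 = 43.6103.

subsidy = 43.61 per unit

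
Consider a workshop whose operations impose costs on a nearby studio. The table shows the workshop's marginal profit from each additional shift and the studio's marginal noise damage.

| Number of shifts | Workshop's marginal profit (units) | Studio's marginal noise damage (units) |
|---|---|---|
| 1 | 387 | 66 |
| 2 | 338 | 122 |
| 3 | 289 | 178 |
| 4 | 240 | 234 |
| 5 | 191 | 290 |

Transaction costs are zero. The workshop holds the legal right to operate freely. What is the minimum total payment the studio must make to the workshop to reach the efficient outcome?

191

Left alone the workshop would choose level 5 (marginal profit stays positive).
Efficient level: k* = 4 (marginal profit ≥ marginal noise damage through 4).
The studio must at least cover the workshop's forgone profit from cutting 5→4: 191 = 191.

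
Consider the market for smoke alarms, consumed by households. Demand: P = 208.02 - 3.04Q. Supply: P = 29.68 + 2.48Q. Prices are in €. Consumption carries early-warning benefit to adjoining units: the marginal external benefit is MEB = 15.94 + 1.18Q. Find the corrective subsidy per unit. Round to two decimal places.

subsidy = €68.76 per unit

Social marginal benefit = demand + MEB = 223.96 - 1.86Q.
Set SMB = MC: 223.96 - 1.86Q = 29.68 + 2.48Q → Q* = 44.7650.
The Pigouvian subsidy equals MEB at Q*: 15.94 + 1.18×44.7650 = 68.7627.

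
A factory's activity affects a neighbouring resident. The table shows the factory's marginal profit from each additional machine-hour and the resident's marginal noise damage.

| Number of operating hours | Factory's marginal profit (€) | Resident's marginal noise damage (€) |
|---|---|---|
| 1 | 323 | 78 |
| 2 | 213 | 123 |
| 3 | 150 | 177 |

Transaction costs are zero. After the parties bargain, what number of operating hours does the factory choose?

2

Bargaining reaches the level where marginal profit last exceeds marginal noise damage.
That holds through level 2 (213 ≥ 123) but not at 3 (150 < 177).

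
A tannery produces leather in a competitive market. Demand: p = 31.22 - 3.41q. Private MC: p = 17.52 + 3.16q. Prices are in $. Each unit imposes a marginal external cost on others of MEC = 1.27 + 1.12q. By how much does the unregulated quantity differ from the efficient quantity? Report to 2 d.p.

Market equilibrium (private): 17.52 + 3.16q = 31.22 - 3.41q → q_m = 2.0852.
Social marginal cost = private MC + MEC = 18.79 + 4.28q.
Set SMC = demand: 18.79 + 4.28q = 31.22 - 3.41q → q* = 1.6164.
Gap = |2.0852 − 1.6164| = 0.4688.

0.47 units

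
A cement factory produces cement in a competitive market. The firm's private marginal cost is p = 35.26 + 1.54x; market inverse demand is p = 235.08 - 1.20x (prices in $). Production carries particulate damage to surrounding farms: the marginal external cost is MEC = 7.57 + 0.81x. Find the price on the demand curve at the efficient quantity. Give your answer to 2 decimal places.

Social marginal cost = private MC + MEC = 42.83 + 2.35x.
Set SMC = demand: 42.83 + 2.35x = 235.08 - 1.20x → x* = 54.1549.
Consumer price on the demand curve at x*: 235.08 − 1.20×54.1549 = 170.0941.

P = $170.09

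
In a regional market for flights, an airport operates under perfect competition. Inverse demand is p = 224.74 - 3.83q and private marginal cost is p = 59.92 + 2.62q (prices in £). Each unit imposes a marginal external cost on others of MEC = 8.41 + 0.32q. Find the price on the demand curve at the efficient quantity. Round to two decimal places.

Social marginal cost = private MC + MEC = 68.33 + 2.94q.
Set SMC = demand: 68.33 + 2.94q = 224.74 - 3.83q → q* = 23.1034.
Consumer price on the demand curve at q*: 224.74 − 3.83×23.1034 = 136.2540.

P = £136.25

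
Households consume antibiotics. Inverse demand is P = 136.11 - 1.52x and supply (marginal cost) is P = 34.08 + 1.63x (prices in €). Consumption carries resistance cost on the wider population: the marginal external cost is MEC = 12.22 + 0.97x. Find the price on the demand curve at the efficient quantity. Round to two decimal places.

Social marginal benefit = demand − MEC = 123.89 - 2.49x.
Set SMB = MC: 123.89 - 2.49x = 34.08 + 1.63x → x* = 21.7985.
Consumer price on the demand curve at x*: 136.11 − 1.52×21.7985 = 102.9763.

P = €102.98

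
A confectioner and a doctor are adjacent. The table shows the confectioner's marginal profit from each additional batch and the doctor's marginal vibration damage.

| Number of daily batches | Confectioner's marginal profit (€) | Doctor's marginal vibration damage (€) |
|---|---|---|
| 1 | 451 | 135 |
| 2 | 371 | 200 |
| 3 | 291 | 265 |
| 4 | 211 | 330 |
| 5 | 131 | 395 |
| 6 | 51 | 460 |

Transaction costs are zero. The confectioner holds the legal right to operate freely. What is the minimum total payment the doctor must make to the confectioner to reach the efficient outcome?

Left alone the confectioner would choose level 6 (marginal profit stays positive).
Efficient level: k* = 3 (marginal profit ≥ marginal vibration damage through 3).
The doctor must at least cover the confectioner's forgone profit from cutting 6→3: 211 + 131 + 51 = 393.

€393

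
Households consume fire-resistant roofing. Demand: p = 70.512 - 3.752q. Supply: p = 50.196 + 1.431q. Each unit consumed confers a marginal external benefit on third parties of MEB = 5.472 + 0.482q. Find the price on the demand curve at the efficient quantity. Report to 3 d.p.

Social marginal benefit = demand + MEB = 75.984 - 3.270q.
Set SMB = MC: 75.984 - 3.270q = 50.196 + 1.431q → q* = 5.4856.
Consumer price on the demand curve at q*: 70.512 − 3.752×5.4856 = 49.9300.

P = 49.930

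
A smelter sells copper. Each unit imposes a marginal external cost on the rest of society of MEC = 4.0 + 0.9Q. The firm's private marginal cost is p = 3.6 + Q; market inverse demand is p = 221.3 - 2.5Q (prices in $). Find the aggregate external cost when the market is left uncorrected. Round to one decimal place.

$1989.8

Market equilibrium (private): 3.6 + Q = 221.3 - 2.5Q → Q_m = 62.2000.
Total external cost = ∫₀^{Q_m} (4.0 + 0.9Q) dQ = 4.0×62.2000 + ½×0.9×62.2000² = 1989.7780.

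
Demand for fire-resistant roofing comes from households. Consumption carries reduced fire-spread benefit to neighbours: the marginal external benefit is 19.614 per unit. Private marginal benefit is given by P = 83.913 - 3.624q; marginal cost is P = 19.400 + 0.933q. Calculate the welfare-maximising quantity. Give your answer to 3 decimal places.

q* = 18.461

Social marginal benefit = demand + MEB = 103.527 - 3.624q.
Set SMB = MC: 103.527 - 3.624q = 19.400 + 0.933q → q* = 18.4610.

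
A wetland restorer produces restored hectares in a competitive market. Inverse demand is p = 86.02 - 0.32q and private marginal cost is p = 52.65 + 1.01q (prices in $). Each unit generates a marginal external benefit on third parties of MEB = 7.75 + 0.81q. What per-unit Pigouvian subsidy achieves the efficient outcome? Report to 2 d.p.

Social marginal cost = private MC − MEB = 44.90 + 0.20q.
Set SMC = demand: 44.90 + 0.20q = 86.02 - 0.32q → q* = 79.0769.
The Pigouvian subsidy equals MEB at q*: 7.75 + 0.81×79.0769 = 71.8023.

subsidy = $71.80 per unit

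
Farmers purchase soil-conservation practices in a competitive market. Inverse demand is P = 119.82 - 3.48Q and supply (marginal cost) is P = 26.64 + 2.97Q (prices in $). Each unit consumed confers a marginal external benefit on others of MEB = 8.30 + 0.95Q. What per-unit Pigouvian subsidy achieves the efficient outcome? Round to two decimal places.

subsidy = $25.83 per unit

Social marginal benefit = demand + MEB = 128.12 - 2.53Q.
Set SMB = MC: 128.12 - 2.53Q = 26.64 + 2.97Q → Q* = 18.4509.
The Pigouvian subsidy equals MEB at Q*: 8.30 + 0.95×18.4509 = 25.8284.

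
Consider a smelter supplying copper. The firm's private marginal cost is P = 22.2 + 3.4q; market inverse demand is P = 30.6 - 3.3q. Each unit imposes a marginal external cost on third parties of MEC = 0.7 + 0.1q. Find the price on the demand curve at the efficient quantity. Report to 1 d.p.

Social marginal cost = private MC + MEC = 22.9 + 3.5q.
Set SMC = demand: 22.9 + 3.5q = 30.6 - 3.3q → q* = 1.1324.
Consumer price on the demand curve at q*: 30.6 − 3.3×1.1324 = 26.8631.

P = 26.9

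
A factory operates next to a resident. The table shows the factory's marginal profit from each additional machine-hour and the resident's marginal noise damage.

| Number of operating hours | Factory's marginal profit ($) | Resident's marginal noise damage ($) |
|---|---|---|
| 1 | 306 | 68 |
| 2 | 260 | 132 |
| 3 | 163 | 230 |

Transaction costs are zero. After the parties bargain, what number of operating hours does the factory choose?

Bargaining reaches the level where marginal profit last exceeds marginal noise damage.
That holds through level 2 (260 ≥ 132) but not at 3 (163 < 230).

2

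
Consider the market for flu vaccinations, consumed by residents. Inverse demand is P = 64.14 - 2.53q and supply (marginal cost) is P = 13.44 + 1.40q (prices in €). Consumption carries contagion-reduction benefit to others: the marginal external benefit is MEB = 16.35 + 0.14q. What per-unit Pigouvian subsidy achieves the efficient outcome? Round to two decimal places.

subsidy = €18.83 per unit

Social marginal benefit = demand + MEB = 80.49 - 2.39q.
Set SMB = MC: 80.49 - 2.39q = 13.44 + 1.40q → q* = 17.6913.
The Pigouvian subsidy equals MEB at q*: 16.35 + 0.14×17.6913 = 18.8268.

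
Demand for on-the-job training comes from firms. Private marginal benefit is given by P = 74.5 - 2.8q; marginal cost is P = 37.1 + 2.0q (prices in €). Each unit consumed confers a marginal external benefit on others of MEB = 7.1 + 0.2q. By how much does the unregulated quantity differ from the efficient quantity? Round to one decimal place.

Market equilibrium (private): 37.1 + 2.0q = 74.5 - 2.8q → q_m = 7.7917.
Social marginal benefit = demand + MEB = 81.6 - 2.6q.
Set SMB = MC: 81.6 - 2.6q = 37.1 + 2.0q → q* = 9.6739.
Gap = |7.7917 − 9.6739| = 1.8822.

1.9 units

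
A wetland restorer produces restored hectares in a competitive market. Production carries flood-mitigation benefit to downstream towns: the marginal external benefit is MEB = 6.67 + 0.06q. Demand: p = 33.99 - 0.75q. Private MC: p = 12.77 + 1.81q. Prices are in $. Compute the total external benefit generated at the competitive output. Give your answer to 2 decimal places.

$57.35

Market equilibrium (private): 12.77 + 1.81q = 33.99 - 0.75q → q_m = 8.2891.
Total external benefit = ∫₀^{q_m} (6.67 + 0.06q) dq = 6.67×8.2891 + ½×0.06×8.2891² = 57.3496.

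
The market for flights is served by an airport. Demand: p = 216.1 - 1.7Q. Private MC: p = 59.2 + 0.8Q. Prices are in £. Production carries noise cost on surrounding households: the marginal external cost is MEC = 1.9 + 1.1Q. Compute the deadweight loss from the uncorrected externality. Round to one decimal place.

Market equilibrium (private): 59.2 + 0.8Q = 216.1 - 1.7Q → Q_m = 62.7600.
Social marginal cost = private MC + MEC = 61.1 + 1.9Q.
Set SMC = demand: 61.1 + 1.9Q = 216.1 - 1.7Q → Q* = 43.0556.
Height of the DWL triangle at Q_m is SMC(Q_m) − demand(Q_m) = MEC(Q_m) = 70.9360.
DWL = ½ × 19.7044 × 70.9360 = 698.8757.

DWL = £698.9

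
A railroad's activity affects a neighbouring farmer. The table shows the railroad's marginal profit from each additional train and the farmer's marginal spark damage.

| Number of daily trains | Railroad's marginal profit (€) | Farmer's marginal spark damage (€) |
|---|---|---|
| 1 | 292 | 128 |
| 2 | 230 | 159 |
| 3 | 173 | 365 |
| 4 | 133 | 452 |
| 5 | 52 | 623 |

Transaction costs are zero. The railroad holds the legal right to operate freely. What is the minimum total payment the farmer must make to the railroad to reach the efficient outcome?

Left alone the railroad would choose level 5 (marginal profit stays positive).
Efficient level: k* = 2 (marginal profit ≥ marginal spark damage through 2).
The farmer must at least cover the railroad's forgone profit from cutting 5→2: 173 + 133 + 52 = 358.

€358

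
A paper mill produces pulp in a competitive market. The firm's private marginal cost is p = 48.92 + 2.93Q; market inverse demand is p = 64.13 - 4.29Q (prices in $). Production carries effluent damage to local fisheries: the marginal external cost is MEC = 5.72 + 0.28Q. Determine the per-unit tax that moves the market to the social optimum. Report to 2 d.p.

tax = $6.07 per unit

Social marginal cost = private MC + MEC = 54.64 + 3.21Q.
Set SMC = demand: 54.64 + 3.21Q = 64.13 - 4.29Q → Q* = 1.2653.
The Pigouvian tax equals MEC at Q*: 5.72 + 0.28×1.2653 = 6.0743.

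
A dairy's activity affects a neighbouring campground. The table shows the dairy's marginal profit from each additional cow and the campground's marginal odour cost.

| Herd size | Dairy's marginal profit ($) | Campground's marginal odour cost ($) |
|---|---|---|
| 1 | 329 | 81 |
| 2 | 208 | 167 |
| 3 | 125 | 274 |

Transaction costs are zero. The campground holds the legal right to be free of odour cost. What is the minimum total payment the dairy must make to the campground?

Efficient level: marginal profit ≥ marginal odour cost through level 2, so k* = 2.
With the campground holding the right, the dairy must at least compensate total damage at k*: 81 + 167 = 248.

$248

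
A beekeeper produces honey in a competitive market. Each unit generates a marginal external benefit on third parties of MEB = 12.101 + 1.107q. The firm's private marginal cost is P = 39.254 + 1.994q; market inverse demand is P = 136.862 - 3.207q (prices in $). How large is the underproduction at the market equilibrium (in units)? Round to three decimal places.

Market equilibrium (private): 39.254 + 1.994q = 136.862 - 3.207q → q_m = 18.7672.
Social marginal cost = private MC − MEB = 27.153 + 0.887q.
Set SMC = demand: 27.153 + 0.887q = 136.862 - 3.207q → q* = 26.7975.
Gap = |18.7672 − 26.7975| = 8.0303.

8.030 units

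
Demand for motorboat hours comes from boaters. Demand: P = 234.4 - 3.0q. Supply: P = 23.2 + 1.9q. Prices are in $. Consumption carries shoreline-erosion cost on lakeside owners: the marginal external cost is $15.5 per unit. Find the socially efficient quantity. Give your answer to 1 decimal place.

q* = 39.9

Social marginal benefit = demand − MEC = 218.9 - 3.0q.
Set SMB = MC: 218.9 - 3.0q = 23.2 + 1.9q → q* = 39.9388.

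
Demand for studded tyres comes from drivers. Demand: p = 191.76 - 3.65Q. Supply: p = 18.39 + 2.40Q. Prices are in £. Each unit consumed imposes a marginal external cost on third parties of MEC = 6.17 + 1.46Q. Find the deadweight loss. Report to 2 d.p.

DWL = £153.45

Market equilibrium (private): 18.39 + 2.40Q = 191.76 - 3.65Q → Q_m = 28.6562.
Social marginal benefit = demand − MEC = 185.59 - 5.11Q.
Set SMB = MC: 185.59 - 5.11Q = 18.39 + 2.40Q → Q* = 22.2636.
Between Q* and Q_m the wedge MC − SMB runs linearly from 0 to MEC(Q_m), so the loss is a triangle.
DWL = ½ × 6.3926 × 48.0080 = 153.4480.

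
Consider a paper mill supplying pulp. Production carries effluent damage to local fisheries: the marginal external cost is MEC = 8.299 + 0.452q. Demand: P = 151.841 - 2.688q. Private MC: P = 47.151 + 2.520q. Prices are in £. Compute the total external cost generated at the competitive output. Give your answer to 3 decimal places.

£258.147

Market equilibrium (private): 47.151 + 2.520q = 151.841 - 2.688q → q_m = 20.1018.
Total external cost = ∫₀^{q_m} (8.299 + 0.452q) dq = 8.299×20.1018 + ½×0.452×20.1018² = 258.1475.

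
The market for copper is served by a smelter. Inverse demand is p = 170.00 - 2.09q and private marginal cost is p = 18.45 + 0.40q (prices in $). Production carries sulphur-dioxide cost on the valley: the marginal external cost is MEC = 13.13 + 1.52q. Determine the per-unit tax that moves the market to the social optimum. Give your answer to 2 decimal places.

tax = $65.60 per unit

Social marginal cost = private MC + MEC = 31.58 + 1.92q.
Set SMC = demand: 31.58 + 1.92q = 170.00 - 2.09q → q* = 34.5187.
The Pigouvian tax equals MEC at q*: 13.13 + 1.52×34.5187 = 65.5984.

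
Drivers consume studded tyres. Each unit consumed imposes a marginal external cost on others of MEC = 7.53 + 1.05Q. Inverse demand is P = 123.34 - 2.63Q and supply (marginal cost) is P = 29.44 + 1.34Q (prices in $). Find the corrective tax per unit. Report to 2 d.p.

Social marginal benefit = demand − MEC = 115.81 - 3.68Q.
Set SMB = MC: 115.81 - 3.68Q = 29.44 + 1.34Q → Q* = 17.2052.
The Pigouvian tax equals MEC at Q*: 7.53 + 1.05×17.2052 = 25.5955.

tax = $25.60 per unit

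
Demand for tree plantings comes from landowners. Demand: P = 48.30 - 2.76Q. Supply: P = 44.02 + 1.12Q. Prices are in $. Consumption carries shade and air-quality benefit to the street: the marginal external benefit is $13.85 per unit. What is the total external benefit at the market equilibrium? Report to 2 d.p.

Market equilibrium (private): 44.02 + 1.12Q = 48.30 - 2.76Q → Q_m = 1.1031.
Total external benefit = MEB × Q_m = 13.85 × 1.1031 = 15.2779.

$15.28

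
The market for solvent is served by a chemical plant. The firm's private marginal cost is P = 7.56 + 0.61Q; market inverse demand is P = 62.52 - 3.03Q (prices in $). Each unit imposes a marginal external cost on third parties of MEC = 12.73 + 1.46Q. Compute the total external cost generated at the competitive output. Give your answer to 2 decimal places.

$358.63

Market equilibrium (private): 7.56 + 0.61Q = 62.52 - 3.03Q → Q_m = 15.0989.
Total external cost = ∫₀^{Q_m} (12.73 + 1.46Q) dQ = 12.73×15.0989 + ½×1.46×15.0989² = 358.6320.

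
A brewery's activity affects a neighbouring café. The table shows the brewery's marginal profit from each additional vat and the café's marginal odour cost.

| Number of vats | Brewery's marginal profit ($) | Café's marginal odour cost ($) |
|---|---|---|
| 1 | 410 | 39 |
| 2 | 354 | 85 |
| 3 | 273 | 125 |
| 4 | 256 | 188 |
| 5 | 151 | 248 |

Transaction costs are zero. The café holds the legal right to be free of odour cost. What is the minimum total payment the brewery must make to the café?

Efficient level: marginal profit ≥ marginal odour cost through level 4, so k* = 4.
With the café holding the right, the brewery must at least compensate total damage at k*: 39 + 85 + 125 + 188 = 437.

$437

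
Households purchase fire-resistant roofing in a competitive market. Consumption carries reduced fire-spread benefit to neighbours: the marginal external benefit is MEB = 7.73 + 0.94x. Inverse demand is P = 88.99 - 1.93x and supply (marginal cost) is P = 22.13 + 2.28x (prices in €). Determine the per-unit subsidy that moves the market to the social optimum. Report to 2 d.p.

Social marginal benefit = demand + MEB = 96.72 - 0.99x.
Set SMB = MC: 96.72 - 0.99x = 22.13 + 2.28x → x* = 22.8104.
The Pigouvian subsidy equals MEB at x*: 7.73 + 0.94×22.8104 = 29.1718.

subsidy = €29.17 per unit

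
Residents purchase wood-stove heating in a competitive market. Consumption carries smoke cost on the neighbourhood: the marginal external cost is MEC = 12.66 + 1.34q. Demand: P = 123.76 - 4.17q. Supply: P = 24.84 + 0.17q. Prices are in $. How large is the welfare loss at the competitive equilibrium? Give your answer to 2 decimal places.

Market equilibrium (private): 24.84 + 0.17q = 123.76 - 4.17q → q_m = 22.7926.
Social marginal benefit = demand − MEC = 111.10 - 5.51q.
Set SMB = MC: 111.10 - 5.51q = 24.84 + 0.17q → q* = 15.1866.
The welfare-loss triangle has base |q_m − q*| and height MEC(q_m) (the vertical gap between SMB and MC is zero at q* and MEC at q_m).
DWL = ½ × 7.6060 × 43.2021 = 164.2976.

DWL = $164.30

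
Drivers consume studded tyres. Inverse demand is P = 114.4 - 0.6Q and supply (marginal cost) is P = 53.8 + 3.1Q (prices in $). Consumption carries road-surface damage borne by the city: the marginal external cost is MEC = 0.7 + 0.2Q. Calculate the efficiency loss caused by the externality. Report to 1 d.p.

Market equilibrium (private): 53.8 + 3.1Q = 114.4 - 0.6Q → Q_m = 16.3784.
Social marginal benefit = demand − MEC = 113.7 - 0.8Q.
Set SMB = MC: 113.7 - 0.8Q = 53.8 + 3.1Q → Q* = 15.3590.
The loss is the area between SMB and MC from Q* to Q_m; with linear curves that's a triangle of height MEC(Q_m).
DWL = ½ × 1.0194 × 3.9757 = 2.0264.

DWL = $2.0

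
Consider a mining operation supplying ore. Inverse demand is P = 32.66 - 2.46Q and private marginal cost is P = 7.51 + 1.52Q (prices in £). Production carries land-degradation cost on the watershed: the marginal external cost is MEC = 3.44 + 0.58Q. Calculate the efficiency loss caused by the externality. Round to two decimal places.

DWL = £5.54

Market equilibrium (private): 7.51 + 1.52Q = 32.66 - 2.46Q → Q_m = 6.3191.
Social marginal cost = private MC + MEC = 10.95 + 2.10Q.
Set SMC = demand: 10.95 + 2.10Q = 32.66 - 2.46Q → Q* = 4.7610.
The welfare-loss triangle has base |Q_m − Q*| and height MEC(Q_m) (the vertical gap between SMC and demand is zero at Q* and MEC at Q_m).
DWL = ½ × 1.5581 × 7.1051 = 5.5352.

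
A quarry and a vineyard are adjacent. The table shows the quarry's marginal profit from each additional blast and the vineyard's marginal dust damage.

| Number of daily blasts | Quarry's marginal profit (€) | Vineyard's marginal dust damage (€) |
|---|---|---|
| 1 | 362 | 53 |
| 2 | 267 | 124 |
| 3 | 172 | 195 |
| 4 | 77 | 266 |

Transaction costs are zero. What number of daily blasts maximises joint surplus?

Bargaining reaches the level where marginal profit last exceeds marginal dust damage.
That holds through level 2 (267 ≥ 124) but not at 3 (172 < 195).

2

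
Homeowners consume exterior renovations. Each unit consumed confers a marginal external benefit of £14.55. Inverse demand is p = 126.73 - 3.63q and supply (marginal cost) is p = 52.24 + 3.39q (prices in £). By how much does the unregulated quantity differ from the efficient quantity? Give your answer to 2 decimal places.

Market equilibrium (private): 52.24 + 3.39q = 126.73 - 3.63q → q_m = 10.6111.
Social marginal benefit = demand + MEB = 141.28 - 3.63q.
Set SMB = MC: 141.28 - 3.63q = 52.24 + 3.39q → q* = 12.6838.
Gap = |10.6111 − 12.6838| = 2.0727.

2.07 units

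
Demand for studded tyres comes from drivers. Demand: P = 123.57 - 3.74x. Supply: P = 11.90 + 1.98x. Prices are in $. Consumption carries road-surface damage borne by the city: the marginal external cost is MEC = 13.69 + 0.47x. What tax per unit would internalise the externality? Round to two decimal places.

Social marginal benefit = demand − MEC = 109.88 - 4.21x.
Set SMB = MC: 109.88 - 4.21x = 11.90 + 1.98x → x* = 15.8288.
The Pigouvian tax equals MEC at x*: 13.69 + 0.47×15.8288 = 21.1295.

tax = $21.13 per unit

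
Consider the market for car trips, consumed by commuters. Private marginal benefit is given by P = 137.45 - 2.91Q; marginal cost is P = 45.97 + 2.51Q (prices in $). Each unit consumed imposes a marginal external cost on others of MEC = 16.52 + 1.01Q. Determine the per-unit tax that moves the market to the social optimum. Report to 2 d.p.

tax = $28.29 per unit

Social marginal benefit = demand − MEC = 120.93 - 3.92Q.
Set SMB = MC: 120.93 - 3.92Q = 45.97 + 2.51Q → Q* = 11.6579.
The Pigouvian tax equals MEC at Q*: 16.52 + 1.01×11.6579 = 28.2945.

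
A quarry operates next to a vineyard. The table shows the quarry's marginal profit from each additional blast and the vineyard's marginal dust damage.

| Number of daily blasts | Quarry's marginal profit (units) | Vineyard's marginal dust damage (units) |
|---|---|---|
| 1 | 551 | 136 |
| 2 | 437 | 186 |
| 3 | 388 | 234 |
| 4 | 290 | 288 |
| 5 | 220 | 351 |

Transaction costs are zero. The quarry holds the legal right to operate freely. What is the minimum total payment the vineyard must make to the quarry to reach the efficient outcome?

220

Left alone the quarry would choose level 5 (marginal profit stays positive).
Efficient level: k* = 4 (marginal profit ≥ marginal dust damage through 4).
The vineyard must at least cover the quarry's forgone profit from cutting 5→4: 220 = 220.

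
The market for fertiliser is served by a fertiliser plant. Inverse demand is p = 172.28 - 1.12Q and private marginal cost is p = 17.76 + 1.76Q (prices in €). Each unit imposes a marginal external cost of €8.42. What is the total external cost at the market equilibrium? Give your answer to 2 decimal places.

€451.76

Market equilibrium (private): 17.76 + 1.76Q = 172.28 - 1.12Q → Q_m = 53.6528.
Total external cost = MEC × Q_m = 8.42 × 53.6528 = 451.7566.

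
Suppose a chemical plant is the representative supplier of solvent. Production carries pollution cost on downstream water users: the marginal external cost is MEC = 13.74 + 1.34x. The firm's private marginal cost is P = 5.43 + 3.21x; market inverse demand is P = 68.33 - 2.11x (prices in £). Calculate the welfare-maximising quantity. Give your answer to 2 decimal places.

Social marginal cost = private MC + MEC = 19.17 + 4.55x.
Set SMC = demand: 19.17 + 4.55x = 68.33 - 2.11x → x* = 7.3814.

x* = 7.38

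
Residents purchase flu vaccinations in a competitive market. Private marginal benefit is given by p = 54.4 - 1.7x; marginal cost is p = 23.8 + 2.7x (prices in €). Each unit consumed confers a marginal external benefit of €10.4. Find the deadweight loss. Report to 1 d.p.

Market equilibrium (private): 23.8 + 2.7x = 54.4 - 1.7x → x_m = 6.9545.
Social marginal benefit = demand + MEB = 64.8 - 1.7x.
Set SMB = MC: 64.8 - 1.7x = 23.8 + 2.7x → x* = 9.3182.
The loss is the area between SMB and MC from x* to x_m; with linear curves that's a triangle of height MEB(x_m).
DWL = ½ × 2.3637 × 10.4000 = 12.2912.

DWL = €12.3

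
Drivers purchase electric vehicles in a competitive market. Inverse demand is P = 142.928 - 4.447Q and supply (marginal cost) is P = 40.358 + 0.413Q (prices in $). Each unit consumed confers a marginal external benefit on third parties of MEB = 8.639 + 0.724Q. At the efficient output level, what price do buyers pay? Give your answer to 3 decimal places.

Social marginal benefit = demand + MEB = 151.567 - 3.723Q.
Set SMB = MC: 151.567 - 3.723Q = 40.358 + 0.413Q → Q* = 26.8881.
Consumer price on the demand curve at Q*: 142.928 − 4.447×26.8881 = 23.3566.

P = $23.357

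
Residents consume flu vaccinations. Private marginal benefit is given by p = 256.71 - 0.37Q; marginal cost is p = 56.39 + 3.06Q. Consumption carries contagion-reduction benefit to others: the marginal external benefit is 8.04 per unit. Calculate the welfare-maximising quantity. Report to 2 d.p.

Social marginal benefit = demand + MEB = 264.75 - 0.37Q.
Set SMB = MC: 264.75 - 0.37Q = 56.39 + 3.06Q → Q* = 60.7464.

Q* = 60.75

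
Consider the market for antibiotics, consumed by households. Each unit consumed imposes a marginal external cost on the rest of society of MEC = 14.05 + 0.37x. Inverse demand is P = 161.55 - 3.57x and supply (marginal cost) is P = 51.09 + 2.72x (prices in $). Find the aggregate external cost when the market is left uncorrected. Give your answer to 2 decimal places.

$303.79

Market equilibrium (private): 51.09 + 2.72x = 161.55 - 3.57x → x_m = 17.5612.
Total external cost = ∫₀^{x_m} (14.05 + 0.37x) dx = 14.05×17.5612 + ½×0.37×17.5612² = 303.7881.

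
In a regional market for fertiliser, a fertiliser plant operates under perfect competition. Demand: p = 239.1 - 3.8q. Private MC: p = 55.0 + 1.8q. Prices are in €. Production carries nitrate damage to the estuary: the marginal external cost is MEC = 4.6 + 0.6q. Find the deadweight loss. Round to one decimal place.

DWL = €47.7

Market equilibrium (private): 55.0 + 1.8q = 239.1 - 3.8q → q_m = 32.8750.
Social marginal cost = private MC + MEC = 59.6 + 2.4q.
Set SMC = demand: 59.6 + 2.4q = 239.1 - 3.8q → q* = 28.9516.
The welfare-loss triangle has base |q_m − q*| and height MEC(q_m) (the vertical gap between SMC and demand is zero at q* and MEC at q_m).
DWL = ½ × 3.9234 × 24.3250 = 47.7184.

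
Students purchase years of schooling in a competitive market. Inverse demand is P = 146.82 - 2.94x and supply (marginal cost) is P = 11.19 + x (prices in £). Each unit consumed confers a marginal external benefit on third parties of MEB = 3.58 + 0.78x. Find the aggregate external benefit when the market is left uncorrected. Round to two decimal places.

Market equilibrium (private): 11.19 + x = 146.82 - 2.94x → x_m = 34.4239.
Total external benefit = ∫₀^{x_m} (3.58 + 0.78x) dx = 3.58×34.4239 + ½×0.78×34.4239² = 585.3895.

£585.39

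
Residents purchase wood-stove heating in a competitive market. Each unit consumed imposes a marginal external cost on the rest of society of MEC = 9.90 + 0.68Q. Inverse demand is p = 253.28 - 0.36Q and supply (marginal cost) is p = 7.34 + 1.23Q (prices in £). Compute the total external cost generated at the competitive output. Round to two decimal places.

£9666.05

Market equilibrium (private): 7.34 + 1.23Q = 253.28 - 0.36Q → Q_m = 154.6792.
Total external cost = ∫₀^{Q_m} (9.90 + 0.68Q) dQ = 9.90×154.6792 + ½×0.68×154.6792² = 9666.0468.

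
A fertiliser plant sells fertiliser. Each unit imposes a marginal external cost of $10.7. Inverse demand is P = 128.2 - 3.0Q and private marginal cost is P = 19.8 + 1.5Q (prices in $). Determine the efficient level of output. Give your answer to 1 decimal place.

Q* = 21.7

Social marginal cost = private MC + MEC = 30.5 + 1.5Q.
Set SMC = demand: 30.5 + 1.5Q = 128.2 - 3.0Q → Q* = 21.7111.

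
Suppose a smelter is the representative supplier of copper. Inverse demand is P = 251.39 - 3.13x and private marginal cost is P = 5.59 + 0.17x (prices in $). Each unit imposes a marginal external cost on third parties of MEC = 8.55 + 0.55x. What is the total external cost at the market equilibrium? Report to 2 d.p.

$2162.54

Market equilibrium (private): 5.59 + 0.17x = 251.39 - 3.13x → x_m = 74.4848.
Total external cost = ∫₀^{x_m} (8.55 + 0.55x) dx = 8.55×74.4848 + ½×0.55×74.4848² = 2162.5410.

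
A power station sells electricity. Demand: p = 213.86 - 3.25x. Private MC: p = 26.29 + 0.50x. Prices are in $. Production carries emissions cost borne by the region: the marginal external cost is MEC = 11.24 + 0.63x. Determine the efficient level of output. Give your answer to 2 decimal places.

x* = 40.26

Social marginal cost = private MC + MEC = 37.53 + 1.13x.
Set SMC = demand: 37.53 + 1.13x = 213.86 - 3.25x → x* = 40.2580.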